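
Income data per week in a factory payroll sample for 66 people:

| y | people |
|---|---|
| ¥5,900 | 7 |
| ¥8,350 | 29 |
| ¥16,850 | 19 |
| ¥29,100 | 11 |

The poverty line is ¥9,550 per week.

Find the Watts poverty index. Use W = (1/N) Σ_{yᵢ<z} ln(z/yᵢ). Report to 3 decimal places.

0.110

Incomes under z: 7×¥5,900, 29×¥8,350 (q = 36 of N = 66).
Log gaps: ln(9550/5900) = 0.4816 (×7); ln(9550/8350) = 0.1343 (×29).
W = 7.265230 / 66 = 0.110.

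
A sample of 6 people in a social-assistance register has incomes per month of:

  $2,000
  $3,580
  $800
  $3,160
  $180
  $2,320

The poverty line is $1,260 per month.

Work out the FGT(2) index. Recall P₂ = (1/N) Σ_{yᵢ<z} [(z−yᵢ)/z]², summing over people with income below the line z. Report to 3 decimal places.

Poor units: $180, $800 (q = 2 of N = 6).
Normalized shortfalls: (1260−180)/1260 = 0.8571; (1260−800)/1260 = 0.3651.
Squared: 0.7347; 0.1333.
Sum = 0.867977; P₂ = 0.867977 / 6 = 0.145.

0.145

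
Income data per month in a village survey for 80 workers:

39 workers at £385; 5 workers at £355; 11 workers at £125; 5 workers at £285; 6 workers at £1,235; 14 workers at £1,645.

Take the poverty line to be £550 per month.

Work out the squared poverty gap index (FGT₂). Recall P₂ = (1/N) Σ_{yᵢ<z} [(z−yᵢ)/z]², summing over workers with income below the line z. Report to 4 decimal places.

0.1483

Below the line: 11×£125, 5×£285, 5×£355, 39×£385 (q = 60 of N = 80).
Relative gaps: (550−125)/550 = 0.7727 (×11); (550−285)/550 = 0.4818 (×5); (550−355)/550 = 0.3545 (×5); (550−385)/550 = 0.3000 (×39).
Squared: 0.5971 (×11); 0.2321 (×5); 0.1257 (×5); 0.0900 (×39).
Sum = 11.867438; P₂ = 11.867438 / 80 = 0.1483.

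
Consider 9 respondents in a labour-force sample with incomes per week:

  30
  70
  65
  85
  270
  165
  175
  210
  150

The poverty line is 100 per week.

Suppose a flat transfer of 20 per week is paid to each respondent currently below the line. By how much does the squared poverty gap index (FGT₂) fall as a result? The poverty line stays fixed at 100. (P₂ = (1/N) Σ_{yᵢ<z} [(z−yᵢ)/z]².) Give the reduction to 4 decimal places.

0.0492

Before: below the line — 30, 65, 70, 85; squared poverty gap index (FGT₂) = 0.080556.
After the 20 transfer: below the line — 50, 85, 90; squared poverty gap index (FGT₂) = 0.031389.
Reduction = 0.080556 − 0.031389 = 0.0492.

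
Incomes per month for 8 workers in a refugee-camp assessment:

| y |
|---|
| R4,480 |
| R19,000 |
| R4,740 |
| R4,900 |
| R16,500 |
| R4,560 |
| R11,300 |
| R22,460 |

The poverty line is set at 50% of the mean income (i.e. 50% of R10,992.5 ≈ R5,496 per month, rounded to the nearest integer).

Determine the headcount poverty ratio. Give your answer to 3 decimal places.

0.500

4 of the 8 workers have income below R5,496.
H = 4/8 = 0.500.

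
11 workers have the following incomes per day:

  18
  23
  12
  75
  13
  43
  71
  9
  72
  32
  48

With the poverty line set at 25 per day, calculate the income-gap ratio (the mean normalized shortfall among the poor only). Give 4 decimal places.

0.4000

Poor units: 9, 12, 13, 18, 23 (q = 5 of N = 11).
Shortfall ratios (z−y)/z: 0.6400, 0.5200, 0.4800, 0.2800, 0.0800; sum = 2.000000.
The income-gap ratio divides by q (the poor only): 2.000000 / 5 = 0.4000.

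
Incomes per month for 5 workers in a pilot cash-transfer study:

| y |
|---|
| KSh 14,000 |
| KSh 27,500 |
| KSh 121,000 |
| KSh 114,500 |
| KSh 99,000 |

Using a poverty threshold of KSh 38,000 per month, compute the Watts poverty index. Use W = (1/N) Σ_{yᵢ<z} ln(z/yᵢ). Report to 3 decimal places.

Poor units: KSh 14,000, KSh 27,500 (q = 2 of N = 5).
Log gaps: ln(38000/14000) = 0.9985; ln(38000/27500) = 0.3234.
W = 1.321929 / 5 = 0.264.

0.264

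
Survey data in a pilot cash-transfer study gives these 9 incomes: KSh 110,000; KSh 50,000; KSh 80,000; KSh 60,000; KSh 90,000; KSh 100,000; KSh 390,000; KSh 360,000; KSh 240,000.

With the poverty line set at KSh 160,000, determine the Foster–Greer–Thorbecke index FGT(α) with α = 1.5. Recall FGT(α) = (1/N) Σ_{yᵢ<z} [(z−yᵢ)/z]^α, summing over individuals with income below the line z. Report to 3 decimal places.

Poor units: KSh 50,000, KSh 60,000, KSh 80,000, KSh 90,000, KSh 100,000, KSh 110,000 (q = 6 of N = 9).
Relative gaps: (160000−50000)/160000 = 0.6875; (160000−60000)/160000 = 0.6250; (160000−80000)/160000 = 0.5000; (160000−90000)/160000 = 0.4375; (160000−100000)/160000 = 0.3750; (160000−110000)/160000 = 0.3125.
Raised to α = 1.5: 0.57004; 0.49411; 0.35355; 0.28938; 0.22964; 0.17469.
Sum = 2.111416; FGT(1.5) = 2.111416 / 9 = 0.235.

0.235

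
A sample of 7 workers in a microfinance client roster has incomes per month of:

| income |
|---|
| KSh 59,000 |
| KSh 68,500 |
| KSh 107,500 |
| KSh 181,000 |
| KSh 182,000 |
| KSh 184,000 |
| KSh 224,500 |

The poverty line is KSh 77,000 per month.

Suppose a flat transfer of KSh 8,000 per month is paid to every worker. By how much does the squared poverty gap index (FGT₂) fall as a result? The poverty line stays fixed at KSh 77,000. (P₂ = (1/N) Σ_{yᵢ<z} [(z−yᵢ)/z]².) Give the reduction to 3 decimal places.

Before: below the line — KSh 59,000, KSh 68,500; squared poverty gap index (FGT₂) = 0.00955.
After the KSh 8,000 transfer: below the line — KSh 67,000, KSh 76,500; squared poverty gap index (FGT₂) = 0.00242.
Reduction = 0.00955 − 0.00242 = 0.007.

0.007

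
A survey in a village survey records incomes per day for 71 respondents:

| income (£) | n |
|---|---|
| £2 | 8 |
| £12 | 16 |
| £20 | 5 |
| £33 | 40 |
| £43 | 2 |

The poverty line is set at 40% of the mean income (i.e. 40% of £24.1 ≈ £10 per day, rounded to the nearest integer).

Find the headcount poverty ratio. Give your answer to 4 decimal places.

8 of the 71 respondents have income below £10.
H = 8/71 = 0.1127.

0.1127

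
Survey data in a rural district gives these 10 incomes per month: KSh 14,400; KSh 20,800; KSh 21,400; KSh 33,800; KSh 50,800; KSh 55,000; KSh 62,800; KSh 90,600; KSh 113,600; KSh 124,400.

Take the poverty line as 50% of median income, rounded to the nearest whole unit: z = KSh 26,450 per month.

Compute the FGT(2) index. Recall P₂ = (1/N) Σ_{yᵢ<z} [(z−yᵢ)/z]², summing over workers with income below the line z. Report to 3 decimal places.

Below z: KSh 14,400, KSh 20,800, KSh 21,400 (q = 3 of N = 10).
Relative gaps: (26450−14400)/26450 = 0.4556; (26450−20800)/26450 = 0.2136; (26450−21400)/26450 = 0.1909.
Squared: 0.2076; 0.0456; 0.0365.
Sum = 0.289632; P₂ = 0.289632 / 10 = 0.029.

0.029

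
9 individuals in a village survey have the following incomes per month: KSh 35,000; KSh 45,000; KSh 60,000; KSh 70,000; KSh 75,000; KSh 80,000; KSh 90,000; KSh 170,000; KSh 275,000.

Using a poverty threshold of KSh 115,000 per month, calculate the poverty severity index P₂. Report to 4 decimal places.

0.1664

Incomes under z: KSh 35,000, KSh 45,000, KSh 60,000, KSh 70,000, KSh 75,000, KSh 80,000, KSh 90,000 (q = 7 of N = 9).
Relative gaps: (115000−35000)/115000 = 0.6957; (115000−45000)/115000 = 0.6087; (115000−60000)/115000 = 0.4783; (115000−70000)/115000 = 0.3913; (115000−75000)/115000 = 0.3478; (115000−80000)/115000 = 0.3043; (115000−90000)/115000 = 0.2174.
Squared: 0.4839; 0.3705; 0.2287; 0.1531; 0.1210; 0.0926; 0.0473.
Sum = 1.497164; P₂ = 1.497164 / 9 = 0.1664.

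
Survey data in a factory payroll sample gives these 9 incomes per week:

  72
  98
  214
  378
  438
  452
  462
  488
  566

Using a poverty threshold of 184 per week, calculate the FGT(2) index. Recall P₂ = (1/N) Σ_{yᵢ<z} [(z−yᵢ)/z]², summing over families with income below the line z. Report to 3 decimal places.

Below z: 72, 98 (q = 2 of N = 9).
Relative gaps: (184−72)/184 = 0.6087; (184−98)/184 = 0.4674.
Squared: 0.3705; 0.2185.
Sum = 0.588965; P₂ = 0.588965 / 9 = 0.065.

0.065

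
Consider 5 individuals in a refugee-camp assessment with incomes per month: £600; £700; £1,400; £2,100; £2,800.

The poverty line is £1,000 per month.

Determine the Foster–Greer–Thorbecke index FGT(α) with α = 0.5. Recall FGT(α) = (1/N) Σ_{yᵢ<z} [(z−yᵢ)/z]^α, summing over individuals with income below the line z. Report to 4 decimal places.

Below z: £600, £700 (q = 2 of N = 5).
Normalized shortfalls: (1000−600)/1000 = 0.4000; (1000−700)/1000 = 0.3000.
Raised to α = 0.5: 0.63246; 0.54772.
Sum = 1.180178; FGT(0.5) = 1.180178 / 5 = 0.2360.

0.2360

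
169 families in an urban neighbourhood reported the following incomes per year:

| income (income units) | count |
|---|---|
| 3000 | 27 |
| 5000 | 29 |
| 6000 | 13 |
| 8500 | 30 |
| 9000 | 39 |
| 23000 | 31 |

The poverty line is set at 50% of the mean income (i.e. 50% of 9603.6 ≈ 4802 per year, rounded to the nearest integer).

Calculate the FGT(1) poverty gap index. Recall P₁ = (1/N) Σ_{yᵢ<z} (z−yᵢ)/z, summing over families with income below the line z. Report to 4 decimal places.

0.0600

Incomes under z: 27×3000 (q = 27 of N = 169).
Normalized shortfalls: (4802−3000)/4802 = 0.3753 (×27).
Sum of shortfalls = 10.132028; P₁ averages over all N: 10.132028 / 169 = 0.0600.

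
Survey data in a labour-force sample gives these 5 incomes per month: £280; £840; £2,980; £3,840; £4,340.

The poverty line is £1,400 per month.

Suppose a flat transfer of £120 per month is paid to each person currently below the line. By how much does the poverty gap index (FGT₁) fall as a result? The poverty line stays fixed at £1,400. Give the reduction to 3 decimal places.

Before: below the line — £280, £840; poverty gap index (FGT₁) = 0.24000.
After the £120 transfer: below the line — £400, £960; poverty gap index (FGT₁) = 0.20571.
Reduction = 0.24000 − 0.20571 = 0.034.

0.034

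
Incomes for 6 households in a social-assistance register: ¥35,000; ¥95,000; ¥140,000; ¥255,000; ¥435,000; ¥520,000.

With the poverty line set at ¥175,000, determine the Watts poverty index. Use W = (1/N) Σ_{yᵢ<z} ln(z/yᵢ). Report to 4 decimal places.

0.4072

Below the line: ¥35,000, ¥95,000, ¥140,000 (q = 3 of N = 6).
Log shortfalls: ln(175000/35000) = 1.6094; ln(175000/95000) = 0.6109; ln(175000/140000) = 0.2231.
W = 2.443491 / 6 = 0.4072.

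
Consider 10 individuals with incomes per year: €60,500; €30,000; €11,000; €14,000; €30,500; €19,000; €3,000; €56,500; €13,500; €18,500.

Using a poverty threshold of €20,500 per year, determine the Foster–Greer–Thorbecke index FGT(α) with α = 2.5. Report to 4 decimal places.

0.0949

Below z: €3,000, €11,000, €13,500, €14,000, €18,500, €19,000 (q = 6 of N = 10).
Normalized shortfalls: (20500−3000)/20500 = 0.8537; (20500−11000)/20500 = 0.4634; (20500−13500)/20500 = 0.3415; (20500−14000)/20500 = 0.3171; (20500−18500)/20500 = 0.0976; (20500−19000)/20500 = 0.0732.
Raised to α = 2.5: 0.67330; 0.14619; 0.06813; 0.05661; 0.00297; 0.00145.
Sum = 0.948661; FGT(2.5) = 0.948661 / 10 = 0.0949.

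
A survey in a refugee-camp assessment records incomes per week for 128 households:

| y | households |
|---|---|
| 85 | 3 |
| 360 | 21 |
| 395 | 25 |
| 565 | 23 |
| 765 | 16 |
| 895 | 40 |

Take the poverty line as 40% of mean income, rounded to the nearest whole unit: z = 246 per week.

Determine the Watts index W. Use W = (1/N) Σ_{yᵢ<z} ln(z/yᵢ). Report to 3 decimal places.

Poor units: 3×85 (q = 3 of N = 128).
ln(z/y) terms: ln(246/85) = 1.0627 (×3).
W = 3.188041 / 128 = 0.025.

0.025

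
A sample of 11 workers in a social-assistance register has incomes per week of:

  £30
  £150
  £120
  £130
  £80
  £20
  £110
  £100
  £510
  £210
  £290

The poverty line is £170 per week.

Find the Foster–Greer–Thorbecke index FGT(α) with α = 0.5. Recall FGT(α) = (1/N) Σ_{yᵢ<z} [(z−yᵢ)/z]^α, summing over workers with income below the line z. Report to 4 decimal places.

Poor units: £20, £30, £80, £100, £110, £120, £130, £150 (q = 8 of N = 11).
Normalized shortfalls: (170−20)/170 = 0.8824; (170−30)/170 = 0.8235; (170−80)/170 = 0.5294; (170−100)/170 = 0.4118; (170−110)/170 = 0.3529; (170−120)/170 = 0.2941; (170−130)/170 = 0.2353; (170−150)/170 = 0.1176.
Raised to α = 0.5: 0.93934; 0.90749; 0.72761; 0.64169; 0.59409; 0.54233; 0.48507; 0.34300.
Sum = 5.180601; FGT(0.5) = 5.180601 / 11 = 0.4710.

0.4710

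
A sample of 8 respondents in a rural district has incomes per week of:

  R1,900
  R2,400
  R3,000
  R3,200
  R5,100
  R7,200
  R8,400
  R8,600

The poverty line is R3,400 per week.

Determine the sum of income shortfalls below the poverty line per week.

Below the line: R1,900, R2,400, R3,000, R3,200 (q = 4 of N = 8).
Individual gaps: 3400−1900 = 1500; 3400−2400 = 1000; 3400−3000 = 400; 3400−3200 = 200.
Aggregate gap = R3,100.

R3,100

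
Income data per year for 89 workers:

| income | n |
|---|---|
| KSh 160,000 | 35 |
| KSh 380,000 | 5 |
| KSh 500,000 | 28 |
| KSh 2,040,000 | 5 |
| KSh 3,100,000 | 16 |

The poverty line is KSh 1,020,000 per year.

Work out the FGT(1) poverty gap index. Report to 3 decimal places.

Incomes under z: 35×KSh 160,000, 5×KSh 380,000, 28×KSh 500,000 (q = 68 of N = 89).
Shortfall ratios: (1020000−160000)/1020000 = 0.8431 (×35); (1020000−380000)/1020000 = 0.6275 (×5); (1020000−500000)/1020000 = 0.5098 (×28).
Sum of shortfalls = 46.921569; P₁ averages over all N: 46.921569 / 89 = 0.527.

0.527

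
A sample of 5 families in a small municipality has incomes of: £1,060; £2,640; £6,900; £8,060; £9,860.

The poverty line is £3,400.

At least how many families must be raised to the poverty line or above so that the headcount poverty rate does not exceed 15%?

Currently q = 2 of N = 5 are below the line (H = 0.400).
A headcount ratio of at most 15% allows at most ⌊0.15 × 5⌋ = 0 poor families.
So at least 2 − 0 = 2 must be lifted.

2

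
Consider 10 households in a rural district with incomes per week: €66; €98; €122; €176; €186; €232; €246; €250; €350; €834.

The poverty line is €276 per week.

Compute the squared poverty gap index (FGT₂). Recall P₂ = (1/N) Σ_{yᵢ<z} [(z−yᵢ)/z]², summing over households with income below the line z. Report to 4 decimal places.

Below z: €66, €98, €122, €176, €186, €232, €246, €250 (q = 8 of N = 10).
Relative gaps: (276−66)/276 = 0.7609; (276−98)/276 = 0.6449; (276−122)/276 = 0.5580; (276−176)/276 = 0.3623; (276−186)/276 = 0.3261; (276−232)/276 = 0.1594; (276−246)/276 = 0.1087; (276−250)/276 = 0.0942.
Squared: 0.5789; 0.4159; 0.3113; 0.1313; 0.1063; 0.0254; 0.0118; 0.0089.
Sum = 1.589897; P₂ = 1.589897 / 10 = 0.1590.

0.1590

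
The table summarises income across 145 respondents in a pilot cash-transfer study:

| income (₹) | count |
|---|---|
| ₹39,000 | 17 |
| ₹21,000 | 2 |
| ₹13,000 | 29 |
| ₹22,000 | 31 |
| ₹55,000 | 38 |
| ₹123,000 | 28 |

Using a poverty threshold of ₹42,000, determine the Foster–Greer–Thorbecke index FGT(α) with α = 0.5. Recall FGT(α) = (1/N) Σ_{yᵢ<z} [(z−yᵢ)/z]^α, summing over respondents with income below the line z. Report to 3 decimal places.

Poor units: 29×₹13,000, 2×₹21,000, 31×₹22,000, 17×₹39,000 (q = 79 of N = 145).
Shortfall ratios: (42000−13000)/42000 = 0.6905 (×29); (42000−21000)/42000 = 0.5000 (×2); (42000−22000)/42000 = 0.4762 (×31); (42000−39000)/42000 = 0.0714 (×17).
Raised to α = 0.5: 0.83095 (×29); 0.70711 (×2); 0.69007 (×31); 0.26726 (×17).
Sum = 51.447207; FGT(0.5) = 51.447207 / 145 = 0.355.

0.355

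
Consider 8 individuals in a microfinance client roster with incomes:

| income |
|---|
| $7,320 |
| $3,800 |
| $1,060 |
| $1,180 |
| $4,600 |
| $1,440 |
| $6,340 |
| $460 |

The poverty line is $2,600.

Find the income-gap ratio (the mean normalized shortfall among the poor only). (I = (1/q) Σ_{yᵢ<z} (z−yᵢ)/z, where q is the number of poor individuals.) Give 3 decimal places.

Incomes under z: $460, $1,060, $1,180, $1,440 (q = 4 of N = 8).
Shortfall ratios (z−y)/z: 0.8231, 0.5923, 0.5462, 0.4462; sum = 2.407692.
I averages over the q = 4 poor units only: 2.407692 / 4 = 0.602.

0.602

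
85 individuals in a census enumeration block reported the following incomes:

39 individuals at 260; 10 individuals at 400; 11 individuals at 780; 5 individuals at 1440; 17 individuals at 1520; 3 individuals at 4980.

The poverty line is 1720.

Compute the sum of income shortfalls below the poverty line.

Below z: 39×260, 10×400, 11×780, 5×1440, 17×1520 (q = 82 of N = 85).
Individual gaps: 39×(1720−260) = 56940; 10×(1720−400) = 13200; 11×(1720−780) = 10340; 5×(1720−1440) = 1400; 17×(1720−1520) = 3400.
Aggregate gap = 85280.

85280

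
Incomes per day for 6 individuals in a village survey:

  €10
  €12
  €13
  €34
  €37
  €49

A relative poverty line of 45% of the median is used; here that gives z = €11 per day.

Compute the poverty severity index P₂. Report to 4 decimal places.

0.0014

Poor units: €10 (q = 1 of N = 6).
Shortfall ratios: (11−10)/11 = 0.0909.
Squared: 0.0083.
Sum = 0.008264; P₂ = 0.008264 / 6 = 0.0014.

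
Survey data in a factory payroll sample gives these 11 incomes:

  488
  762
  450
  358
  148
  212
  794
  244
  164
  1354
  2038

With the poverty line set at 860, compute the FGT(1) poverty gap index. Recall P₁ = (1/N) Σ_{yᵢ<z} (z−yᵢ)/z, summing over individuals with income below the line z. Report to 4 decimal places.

0.4355

Below z: 148, 164, 212, 244, 358, 450, 488, 762, 794 (q = 9 of N = 11).
Shortfall ratios: (860−148)/860 = 0.8279; (860−164)/860 = 0.8093; (860−212)/860 = 0.7535; (860−244)/860 = 0.7163; (860−358)/860 = 0.5837; (860−450)/860 = 0.4767; (860−488)/860 = 0.4326; (860−762)/860 = 0.1140; (860−794)/860 = 0.0767.
Sum of shortfalls = 4.790698; P₁ averages over all N: 4.790698 / 11 = 0.4355.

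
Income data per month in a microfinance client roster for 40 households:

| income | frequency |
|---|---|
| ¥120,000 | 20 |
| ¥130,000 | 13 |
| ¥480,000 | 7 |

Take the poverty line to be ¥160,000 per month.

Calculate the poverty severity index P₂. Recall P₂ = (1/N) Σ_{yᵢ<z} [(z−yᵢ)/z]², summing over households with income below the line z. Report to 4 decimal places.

0.0427

Incomes under z: 20×¥120,000, 13×¥130,000 (q = 33 of N = 40).
Normalized shortfalls: (160000−120000)/160000 = 0.2500 (×20); (160000−130000)/160000 = 0.1875 (×13).
Squared: 0.0625 (×20); 0.0352 (×13).
Sum = 1.707031; P₂ = 1.707031 / 40 = 0.0427.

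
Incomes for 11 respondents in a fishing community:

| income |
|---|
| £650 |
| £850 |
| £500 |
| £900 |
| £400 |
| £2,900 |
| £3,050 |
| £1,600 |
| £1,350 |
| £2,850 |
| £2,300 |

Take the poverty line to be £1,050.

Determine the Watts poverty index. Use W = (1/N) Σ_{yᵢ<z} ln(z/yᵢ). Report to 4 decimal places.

0.2320

Below z: £400, £500, £650, £850, £900 (q = 5 of N = 11).
ln(z/y) terms: ln(1050/400) = 0.9651; ln(1050/500) = 0.7419; ln(1050/650) = 0.4796; ln(1050/850) = 0.2113; ln(1050/900) = 0.1542.
W = 2.552051 / 11 = 0.2320.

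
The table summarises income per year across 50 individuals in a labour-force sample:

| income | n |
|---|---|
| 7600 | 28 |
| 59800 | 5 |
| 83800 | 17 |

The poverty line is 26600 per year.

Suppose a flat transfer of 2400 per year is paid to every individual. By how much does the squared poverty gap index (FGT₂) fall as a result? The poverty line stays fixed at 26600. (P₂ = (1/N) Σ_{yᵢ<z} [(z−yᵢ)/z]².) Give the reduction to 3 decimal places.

0.068

Before: below the line — 28×7600; squared poverty gap index (FGT₂) = 0.28571.
After the 2400 transfer: below the line — 28×10000; squared poverty gap index (FGT₂) = 0.21809.
Reduction = 0.28571 − 0.21809 = 0.068.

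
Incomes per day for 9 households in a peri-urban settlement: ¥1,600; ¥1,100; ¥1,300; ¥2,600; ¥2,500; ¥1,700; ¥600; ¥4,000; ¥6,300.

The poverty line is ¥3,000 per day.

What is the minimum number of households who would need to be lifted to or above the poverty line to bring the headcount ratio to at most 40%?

4

7 of the 9 households are poor, so H = 7/9 = 0.778.
A headcount ratio of at most 40% allows at most ⌊0.40 × 9⌋ = 3 poor households.
So at least 7 − 3 = 4 must be lifted.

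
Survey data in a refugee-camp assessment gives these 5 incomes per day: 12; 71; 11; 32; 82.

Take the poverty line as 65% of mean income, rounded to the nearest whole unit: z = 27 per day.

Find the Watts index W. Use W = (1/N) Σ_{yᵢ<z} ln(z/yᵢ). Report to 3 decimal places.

Below z: 11, 12 (q = 2 of N = 5).
ln(z/y) terms: ln(27/11) = 0.8979; ln(27/12) = 0.8109.
W = 1.708872 / 5 = 0.342.

0.342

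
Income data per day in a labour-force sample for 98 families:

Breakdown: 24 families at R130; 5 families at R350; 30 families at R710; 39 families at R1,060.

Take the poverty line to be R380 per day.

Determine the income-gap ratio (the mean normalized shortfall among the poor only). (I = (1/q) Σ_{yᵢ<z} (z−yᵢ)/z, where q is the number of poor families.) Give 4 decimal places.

Below z: 24×R130, 5×R350 (q = 29 of N = 98).
Relative gaps: 0.6579 (×24), 0.0789 (×5); sum = 16.184211.
I averages over the q = 29 poor units only: 16.184211 / 29 = 0.5581.

0.5581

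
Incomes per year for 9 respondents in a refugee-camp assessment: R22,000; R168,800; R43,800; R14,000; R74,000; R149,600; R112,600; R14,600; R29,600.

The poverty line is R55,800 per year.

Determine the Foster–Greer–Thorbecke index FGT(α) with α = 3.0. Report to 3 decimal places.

0.129

Poor units: R14,000, R14,600, R22,000, R29,600, R43,800 (q = 5 of N = 9).
Relative gaps: (55800−14000)/55800 = 0.7491; (55800−14600)/55800 = 0.7384; (55800−22000)/55800 = 0.6057; (55800−29600)/55800 = 0.4695; (55800−43800)/55800 = 0.2151.
Raised to α = 3.0: 0.42036; 0.40252; 0.22225; 0.10351; 0.00995.
Sum = 1.158599; FGT(3.0) = 1.158599 / 9 = 0.129.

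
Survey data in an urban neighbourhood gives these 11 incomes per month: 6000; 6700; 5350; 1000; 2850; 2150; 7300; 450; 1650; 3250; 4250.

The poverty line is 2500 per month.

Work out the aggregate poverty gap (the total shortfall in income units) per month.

4750

Incomes under z: 450, 1000, 1650, 2150 (q = 4 of N = 11).
Individual gaps: 2500−450 = 2050; 2500−1000 = 1500; 2500−1650 = 850; 2500−2150 = 350.
Aggregate gap = 4750.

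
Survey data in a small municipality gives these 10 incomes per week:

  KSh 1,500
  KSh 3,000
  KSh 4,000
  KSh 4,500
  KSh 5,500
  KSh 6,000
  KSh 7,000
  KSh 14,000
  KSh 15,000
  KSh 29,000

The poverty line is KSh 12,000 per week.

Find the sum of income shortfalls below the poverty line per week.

Incomes under z: KSh 1,500, KSh 3,000, KSh 4,000, KSh 4,500, KSh 5,500, KSh 6,000, KSh 7,000 (q = 7 of N = 10).
Individual gaps: 12000−1500 = 10500; 12000−3000 = 9000; 12000−4000 = 8000; 12000−4500 = 7500; 12000−5500 = 6500; 12000−6000 = 6000; 12000−7000 = 5000.
Aggregate gap = KSh 52,500.

KSh 52,500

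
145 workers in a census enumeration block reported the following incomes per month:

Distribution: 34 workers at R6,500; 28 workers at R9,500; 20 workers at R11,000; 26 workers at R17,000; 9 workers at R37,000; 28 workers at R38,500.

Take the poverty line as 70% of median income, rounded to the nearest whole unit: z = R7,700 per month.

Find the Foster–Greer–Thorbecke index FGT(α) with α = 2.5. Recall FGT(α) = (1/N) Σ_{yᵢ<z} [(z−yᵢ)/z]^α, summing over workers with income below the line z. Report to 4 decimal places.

0.0022

Below the line: 34×R6,500 (q = 34 of N = 145).
Normalized shortfalls: (7700−6500)/7700 = 0.1558 (×34).
Raised to α = 2.5: 0.00959 (×34).
Sum = 0.325991; FGT(2.5) = 0.325991 / 145 = 0.0022.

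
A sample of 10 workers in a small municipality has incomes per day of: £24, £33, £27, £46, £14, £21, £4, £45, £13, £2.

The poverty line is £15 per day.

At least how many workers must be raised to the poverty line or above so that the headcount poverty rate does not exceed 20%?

2

4 of the 10 workers are poor, so H = 4/10 = 0.400.
A headcount ratio of at most 20% allows at most ⌊0.20 × 10⌋ = 2 poor workers.
So at least 4 − 2 = 2 must be lifted.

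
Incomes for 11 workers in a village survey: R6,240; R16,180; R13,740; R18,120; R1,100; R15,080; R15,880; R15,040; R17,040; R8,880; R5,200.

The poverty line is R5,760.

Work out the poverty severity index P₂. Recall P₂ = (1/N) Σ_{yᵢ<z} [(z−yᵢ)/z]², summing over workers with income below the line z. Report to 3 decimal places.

Poor units: R1,100, R5,200 (q = 2 of N = 11).
Normalized shortfalls: (5760−1100)/5760 = 0.8090; (5760−5200)/5760 = 0.0972.
Squared: 0.6545; 0.0095.
Sum = 0.663978; P₂ = 0.663978 / 11 = 0.060.

0.060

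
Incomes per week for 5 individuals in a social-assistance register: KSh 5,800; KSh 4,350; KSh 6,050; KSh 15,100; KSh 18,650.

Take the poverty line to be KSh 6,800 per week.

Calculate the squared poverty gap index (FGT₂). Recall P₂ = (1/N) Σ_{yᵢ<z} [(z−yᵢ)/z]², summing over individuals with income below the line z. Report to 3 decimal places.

0.033

Below z: KSh 4,350, KSh 5,800, KSh 6,050 (q = 3 of N = 5).
Normalized shortfalls: (6800−4350)/6800 = 0.3603; (6800−5800)/6800 = 0.1471; (6800−6050)/6800 = 0.1103.
Squared: 0.1298; 0.0216; 0.0122.
Sum = 0.163603; P₂ = 0.163603 / 5 = 0.033.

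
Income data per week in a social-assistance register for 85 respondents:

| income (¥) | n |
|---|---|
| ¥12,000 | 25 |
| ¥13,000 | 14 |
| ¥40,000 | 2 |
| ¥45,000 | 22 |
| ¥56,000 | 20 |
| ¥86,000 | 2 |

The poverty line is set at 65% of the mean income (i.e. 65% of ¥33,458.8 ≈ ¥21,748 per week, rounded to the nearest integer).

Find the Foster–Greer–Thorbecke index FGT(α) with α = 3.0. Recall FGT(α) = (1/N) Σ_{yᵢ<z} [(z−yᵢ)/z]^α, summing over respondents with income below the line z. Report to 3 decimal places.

0.037

Below the line: 25×¥12,000, 14×¥13,000 (q = 39 of N = 85).
Gap ratios (z−y)/z: (21748−12000)/21748 = 0.4482 (×25); (21748−13000)/21748 = 0.4022 (×14).
Raised to α = 3.0: 0.09005 (×25); 0.06508 (×14).
Sum = 3.162439; FGT(3.0) = 3.162439 / 85 = 0.037.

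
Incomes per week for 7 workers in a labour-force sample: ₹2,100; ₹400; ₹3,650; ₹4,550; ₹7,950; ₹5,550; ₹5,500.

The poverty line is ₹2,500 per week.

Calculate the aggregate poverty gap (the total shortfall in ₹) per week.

Incomes under z: ₹400, ₹2,100 (q = 2 of N = 7).
Individual gaps: 2500−400 = 2100; 2500−2100 = 400.
Aggregate gap = ₹2,500.

₹2,500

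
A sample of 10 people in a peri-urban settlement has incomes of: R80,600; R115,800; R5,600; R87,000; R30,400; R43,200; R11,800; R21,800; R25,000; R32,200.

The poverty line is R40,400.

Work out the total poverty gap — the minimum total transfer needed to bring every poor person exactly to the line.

Below z: R5,600, R11,800, R21,800, R25,000, R30,400, R32,200 (q = 6 of N = 10).
Individual gaps: 40400−5600 = 34800; 40400−11800 = 28600; 40400−21800 = 18600; 40400−25000 = 15400; 40400−30400 = 10000; 40400−32200 = 8200.
Aggregate gap = R115,600.

R115,600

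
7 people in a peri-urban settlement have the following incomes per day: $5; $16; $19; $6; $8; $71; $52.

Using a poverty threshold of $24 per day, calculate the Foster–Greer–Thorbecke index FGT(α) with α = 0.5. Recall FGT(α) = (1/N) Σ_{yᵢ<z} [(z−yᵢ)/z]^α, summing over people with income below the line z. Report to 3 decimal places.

0.515

Incomes under z: $5, $6, $8, $16, $19 (q = 5 of N = 7).
Normalized shortfalls: (24−5)/24 = 0.7917; (24−6)/24 = 0.7500; (24−8)/24 = 0.6667; (24−16)/24 = 0.3333; (24−19)/24 = 0.2083.
Raised to α = 0.5: 0.88976; 0.86603; 0.81650; 0.57735; 0.45644.
Sum = 3.606064; FGT(0.5) = 3.606064 / 7 = 0.515.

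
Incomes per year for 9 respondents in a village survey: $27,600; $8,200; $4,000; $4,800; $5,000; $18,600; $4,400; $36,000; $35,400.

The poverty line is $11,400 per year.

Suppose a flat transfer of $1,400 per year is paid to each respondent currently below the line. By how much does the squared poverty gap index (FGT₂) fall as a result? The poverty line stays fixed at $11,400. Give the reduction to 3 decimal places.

0.065

Before: below the line — $4,000, $4,400, $4,800, $5,000, $8,200; squared poverty gap index (FGT₂) = 0.16973.
After the $1,400 transfer: below the line — $5,400, $5,800, $6,200, $6,400, $9,600; squared poverty gap index (FGT₂) = 0.10485.
Reduction = 0.16973 − 0.10485 = 0.065.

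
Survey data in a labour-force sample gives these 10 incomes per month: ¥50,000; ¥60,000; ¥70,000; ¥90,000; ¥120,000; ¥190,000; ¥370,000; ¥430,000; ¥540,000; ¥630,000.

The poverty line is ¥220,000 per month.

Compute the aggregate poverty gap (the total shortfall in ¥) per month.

Below z: ¥50,000, ¥60,000, ¥70,000, ¥90,000, ¥120,000, ¥190,000 (q = 6 of N = 10).
Individual gaps: 220000−50000 = 170000; 220000−60000 = 160000; 220000−70000 = 150000; 220000−90000 = 130000; 220000−120000 = 100000; 220000−190000 = 30000.
Aggregate gap = ¥740,000.

¥740,000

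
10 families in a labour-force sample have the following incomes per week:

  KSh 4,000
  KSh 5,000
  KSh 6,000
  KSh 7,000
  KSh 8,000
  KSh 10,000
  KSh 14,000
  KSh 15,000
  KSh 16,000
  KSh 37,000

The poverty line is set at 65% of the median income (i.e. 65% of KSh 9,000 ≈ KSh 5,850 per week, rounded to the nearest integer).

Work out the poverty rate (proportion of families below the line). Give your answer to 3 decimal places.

2 of the 10 families have income below KSh 5,850.
H = 2/10 = 0.200.

0.200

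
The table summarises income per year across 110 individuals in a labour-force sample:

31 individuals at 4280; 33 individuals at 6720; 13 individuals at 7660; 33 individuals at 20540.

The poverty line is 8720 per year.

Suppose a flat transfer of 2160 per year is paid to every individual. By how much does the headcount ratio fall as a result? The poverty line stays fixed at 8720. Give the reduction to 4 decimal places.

Before: below the line — 31×4280, 33×6720, 13×7660; headcount ratio = 0.700000.
After the 2160 transfer: below the line — 31×6440; headcount ratio = 0.281818.
Reduction = 0.700000 − 0.281818 = 0.4182.

0.4182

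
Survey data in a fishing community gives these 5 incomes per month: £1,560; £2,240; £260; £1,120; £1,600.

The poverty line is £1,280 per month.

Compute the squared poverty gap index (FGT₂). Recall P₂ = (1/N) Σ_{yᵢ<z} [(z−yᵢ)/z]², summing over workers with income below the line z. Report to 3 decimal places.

0.130

Below the line: £260, £1,120 (q = 2 of N = 5).
Shortfall ratios: (1280−260)/1280 = 0.7969; (1280−1120)/1280 = 0.1250.
Squared: 0.6350; 0.0156.
Sum = 0.650635; P₂ = 0.650635 / 5 = 0.130.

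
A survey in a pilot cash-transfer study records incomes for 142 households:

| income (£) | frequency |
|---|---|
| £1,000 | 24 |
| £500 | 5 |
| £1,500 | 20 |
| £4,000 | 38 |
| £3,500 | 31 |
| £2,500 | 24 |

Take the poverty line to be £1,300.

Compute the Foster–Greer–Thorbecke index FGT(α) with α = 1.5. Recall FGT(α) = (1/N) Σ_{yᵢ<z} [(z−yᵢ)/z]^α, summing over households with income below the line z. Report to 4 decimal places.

0.0357

Incomes under z: 5×£500, 24×£1,000 (q = 29 of N = 142).
Normalized shortfalls: (1300−500)/1300 = 0.6154 (×5); (1300−1000)/1300 = 0.2308 (×24).
Raised to α = 1.5: 0.48275 (×5); 0.11086 (×24).
Sum = 5.074328; FGT(1.5) = 5.074328 / 142 = 0.0357.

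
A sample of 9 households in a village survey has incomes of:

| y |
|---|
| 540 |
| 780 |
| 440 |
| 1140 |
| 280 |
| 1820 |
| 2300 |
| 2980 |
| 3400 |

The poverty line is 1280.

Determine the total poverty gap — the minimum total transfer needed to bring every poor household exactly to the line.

3220

Below the line: 280, 440, 540, 780, 1140 (q = 5 of N = 9).
Individual gaps: 1280−280 = 1000; 1280−440 = 840; 1280−540 = 740; 1280−780 = 500; 1280−1140 = 140.
Aggregate gap = 3220.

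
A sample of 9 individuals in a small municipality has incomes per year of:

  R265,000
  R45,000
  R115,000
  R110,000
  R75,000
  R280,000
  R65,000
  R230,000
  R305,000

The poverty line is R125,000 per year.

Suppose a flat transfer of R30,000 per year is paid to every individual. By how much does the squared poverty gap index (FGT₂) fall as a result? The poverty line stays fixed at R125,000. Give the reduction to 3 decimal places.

0.064

Before: below the line — R45,000, R65,000, R75,000, R110,000, R115,000; squared poverty gap index (FGT₂) = 0.09120.
After the R30,000 transfer: below the line — R75,000, R95,000, R105,000; squared poverty gap index (FGT₂) = 0.02702.
Reduction = 0.09120 − 0.02702 = 0.064.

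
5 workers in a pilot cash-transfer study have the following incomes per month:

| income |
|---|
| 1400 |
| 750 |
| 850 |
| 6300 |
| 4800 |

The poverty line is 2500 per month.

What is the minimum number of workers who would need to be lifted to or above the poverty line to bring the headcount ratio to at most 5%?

3

3 of the 5 workers are poor, so H = 3/5 = 0.600.
A headcount ratio of at most 5% allows at most ⌊0.05 × 5⌋ = 0 poor workers.
So at least 3 − 0 = 3 must be lifted.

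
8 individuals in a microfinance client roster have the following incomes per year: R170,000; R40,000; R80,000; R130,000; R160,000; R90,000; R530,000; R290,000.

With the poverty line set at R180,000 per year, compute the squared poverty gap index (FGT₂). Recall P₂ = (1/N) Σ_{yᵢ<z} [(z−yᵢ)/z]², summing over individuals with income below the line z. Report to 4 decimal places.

Below the line: R40,000, R80,000, R90,000, R130,000, R160,000, R170,000 (q = 6 of N = 8).
Gap ratios (z−y)/z: (180000−40000)/180000 = 0.7778; (180000−80000)/180000 = 0.5556; (180000−90000)/180000 = 0.5000; (180000−130000)/180000 = 0.2778; (180000−160000)/180000 = 0.1111; (180000−170000)/180000 = 0.0556.
Squared: 0.6049; 0.3086; 0.2500; 0.0772; 0.0123; 0.0031.
Sum = 1.256173; P₂ = 1.256173 / 8 = 0.1570.

0.1570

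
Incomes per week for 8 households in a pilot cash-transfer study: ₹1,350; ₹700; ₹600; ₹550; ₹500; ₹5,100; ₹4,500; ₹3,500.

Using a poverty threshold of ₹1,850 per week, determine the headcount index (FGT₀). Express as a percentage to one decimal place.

62.5%

5 of the 8 households have income below ₹1,850.
H = 5/8 = 62.5%.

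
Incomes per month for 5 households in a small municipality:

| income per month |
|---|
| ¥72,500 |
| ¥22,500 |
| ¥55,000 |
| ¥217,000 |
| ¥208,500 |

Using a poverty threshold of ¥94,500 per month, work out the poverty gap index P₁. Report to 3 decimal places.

0.283

Incomes under z: ¥22,500, ¥55,000, ¥72,500 (q = 3 of N = 5).
Normalized shortfalls: (94500−22500)/94500 = 0.7619; (94500−55000)/94500 = 0.4180; (94500−72500)/94500 = 0.2328.
Σ = 1.412698. Dividing by the full population N = 5 gives P₁ = 0.283.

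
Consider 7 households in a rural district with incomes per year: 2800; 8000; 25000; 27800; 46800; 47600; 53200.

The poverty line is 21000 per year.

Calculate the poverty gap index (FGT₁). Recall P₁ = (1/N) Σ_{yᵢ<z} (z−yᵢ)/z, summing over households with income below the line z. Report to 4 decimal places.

0.2122

Below the line: 2800, 8000 (q = 2 of N = 7).
Normalized shortfalls: (21000−2800)/21000 = 0.8667; (21000−8000)/21000 = 0.6190.
Sum of shortfalls = 1.485714; P₁ averages over all N: 1.485714 / 7 = 0.2122.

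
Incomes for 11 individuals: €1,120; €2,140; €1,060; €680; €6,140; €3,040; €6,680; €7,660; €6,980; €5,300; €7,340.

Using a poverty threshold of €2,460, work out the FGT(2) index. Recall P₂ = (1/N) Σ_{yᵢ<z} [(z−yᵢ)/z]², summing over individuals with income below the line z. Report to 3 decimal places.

Below z: €680, €1,060, €1,120, €2,140 (q = 4 of N = 11).
Gap ratios (z−y)/z: (2460−680)/2460 = 0.7236; (2460−1060)/2460 = 0.5691; (2460−1120)/2460 = 0.5447; (2460−2140)/2460 = 0.1301.
Squared: 0.5236; 0.3239; 0.2967; 0.0169.
Sum = 1.161081; P₂ = 1.161081 / 11 = 0.106.

0.106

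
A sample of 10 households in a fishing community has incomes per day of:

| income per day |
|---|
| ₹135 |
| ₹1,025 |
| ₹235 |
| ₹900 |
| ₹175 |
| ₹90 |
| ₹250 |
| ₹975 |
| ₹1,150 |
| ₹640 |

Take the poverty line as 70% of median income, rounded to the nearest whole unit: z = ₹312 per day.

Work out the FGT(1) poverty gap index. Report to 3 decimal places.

0.216

Below z: ₹90, ₹135, ₹175, ₹235, ₹250 (q = 5 of N = 10).
Relative gaps: (312−90)/312 = 0.7115; (312−135)/312 = 0.5673; (312−175)/312 = 0.4391; (312−235)/312 = 0.2468; (312−250)/312 = 0.1987.
Sum of shortfalls = 2.163462; P₁ averages over all N: 2.163462 / 10 = 0.216.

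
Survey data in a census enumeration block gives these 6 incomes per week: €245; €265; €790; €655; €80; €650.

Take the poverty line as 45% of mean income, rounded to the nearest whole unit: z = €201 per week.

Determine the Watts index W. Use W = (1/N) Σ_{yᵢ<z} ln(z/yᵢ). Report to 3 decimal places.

Below the line: €80 (q = 1 of N = 6).
ln(z/y) terms: ln(201/80) = 0.9213.
W = 0.921278 / 6 = 0.154.

0.154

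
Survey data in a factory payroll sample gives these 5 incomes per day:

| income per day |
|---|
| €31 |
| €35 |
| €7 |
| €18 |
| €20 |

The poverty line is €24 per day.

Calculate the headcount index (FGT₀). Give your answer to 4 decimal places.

0.6000

3 of the 5 workers have income below €24.
H = 3/5 = 0.6000.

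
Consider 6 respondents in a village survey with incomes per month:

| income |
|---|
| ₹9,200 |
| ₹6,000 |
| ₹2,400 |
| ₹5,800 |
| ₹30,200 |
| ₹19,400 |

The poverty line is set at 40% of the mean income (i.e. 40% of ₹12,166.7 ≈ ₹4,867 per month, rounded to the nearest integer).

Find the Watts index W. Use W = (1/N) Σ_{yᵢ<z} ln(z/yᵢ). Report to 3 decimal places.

Below the line: ₹2,400 (q = 1 of N = 6).
Log shortfalls: ln(4867/2400) = 0.7070.
W = 0.707009 / 6 = 0.118.

0.118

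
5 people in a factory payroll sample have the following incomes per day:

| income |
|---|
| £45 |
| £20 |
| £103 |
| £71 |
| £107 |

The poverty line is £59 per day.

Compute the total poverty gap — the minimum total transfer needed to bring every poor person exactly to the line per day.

Below z: £20, £45 (q = 2 of N = 5).
Individual gaps: 59−20 = 39; 59−45 = 14.
Aggregate gap = £53.

£53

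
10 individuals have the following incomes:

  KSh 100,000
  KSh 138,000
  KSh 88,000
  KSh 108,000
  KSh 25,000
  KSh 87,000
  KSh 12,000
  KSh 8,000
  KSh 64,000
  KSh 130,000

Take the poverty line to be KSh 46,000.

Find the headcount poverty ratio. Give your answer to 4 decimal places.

0.3000

3 of the 10 individuals have income below KSh 46,000.
H = 3/10 = 0.3000.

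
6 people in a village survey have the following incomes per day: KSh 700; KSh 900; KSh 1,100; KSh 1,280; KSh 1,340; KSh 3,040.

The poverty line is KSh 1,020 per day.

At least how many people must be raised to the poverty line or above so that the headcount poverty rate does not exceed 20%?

2 of the 6 people are poor, so H = 2/6 = 0.333.
A headcount ratio of at most 20% allows at most ⌊0.20 × 6⌋ = 1 poor people.
So at least 2 − 1 = 1 must be lifted.

1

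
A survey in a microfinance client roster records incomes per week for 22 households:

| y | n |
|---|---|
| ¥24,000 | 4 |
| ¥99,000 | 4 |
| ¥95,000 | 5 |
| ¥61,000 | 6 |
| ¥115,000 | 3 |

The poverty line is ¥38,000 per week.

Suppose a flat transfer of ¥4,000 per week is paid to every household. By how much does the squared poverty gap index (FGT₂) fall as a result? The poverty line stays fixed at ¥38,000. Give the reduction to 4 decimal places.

Before: below the line — 4×¥24,000; squared poverty gap index (FGT₂) = 0.024679.
After the ¥4,000 transfer: below the line — 4×¥28,000; squared poverty gap index (FGT₂) = 0.012591.
Reduction = 0.024679 − 0.012591 = 0.0121.

0.0121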